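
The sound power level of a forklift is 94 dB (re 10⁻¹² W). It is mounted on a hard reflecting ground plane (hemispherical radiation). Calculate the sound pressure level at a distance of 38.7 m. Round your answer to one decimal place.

54.3 dB

Free-field hemispherical radiation: L_p = L_w − 10·log₁₀(2π·r²), r = 38.7 m.
2π·r² = 9410 m², 10·log₁₀ of that is 39.736 dB.
L_p = 94 − 39.736 = 54.26 dB.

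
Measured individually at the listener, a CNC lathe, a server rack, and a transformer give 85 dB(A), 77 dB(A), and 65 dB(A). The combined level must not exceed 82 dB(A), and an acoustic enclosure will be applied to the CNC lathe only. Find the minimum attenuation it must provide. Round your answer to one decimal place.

Fixed contribution from the other sources: Σ 10^(L/10) = 10^(77/10) + 10^(65/10) = 5.328e+07 (77.27 dB(A)).
To meet 82 dB(A) overall, the treated CNC lathe may contribute at most 10^(82/10) − 5.328e+07 = 1.052e+08, i.e. 80.22 dB(A).
Required insertion loss = 85 − 80.22 = 4.78 dB.

4.8 dB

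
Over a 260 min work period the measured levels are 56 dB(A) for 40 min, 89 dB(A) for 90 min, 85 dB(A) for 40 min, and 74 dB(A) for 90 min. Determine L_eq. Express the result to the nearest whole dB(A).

85 dB(A)

Weight each interval's intensity by its duration and average over T = 260 min:
Σ tᵢ·10^(Lᵢ/10) = 40·10^(56/10) + 90·10^(89/10) + 40·10^(85/10) + 90·10^(74/10) = 8.642e+10.
L_eq = 10·log₁₀(8.642e+10/260) = 85.22 dB(A).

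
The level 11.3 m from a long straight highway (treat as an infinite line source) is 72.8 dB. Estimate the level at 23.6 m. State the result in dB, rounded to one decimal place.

69.6 dB

Line-source attenuation: ΔL = 10·log₁₀(r₂/r₁) = 10·log₁₀(23.6/11.3) = 3.198 dB.
L₂ = 72.8 − 10·log₁₀(23.6/11.3) = 72.8 − 3.198 = 69.60 dB.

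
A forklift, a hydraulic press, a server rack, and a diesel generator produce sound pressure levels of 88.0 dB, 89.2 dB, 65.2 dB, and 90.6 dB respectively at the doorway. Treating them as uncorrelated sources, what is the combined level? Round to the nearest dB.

94 dB

Incoherent sources combine by intensity addition: L_total = 10·log₁₀(Σ 10^(L_i/10)).
Σ 10^(L/10) = 10^(88.0/10) + 10^(89.2/10) + 10^(65.2/10) + 10^(90.6/10) = 2.614e+09.
L_total = 10·log₁₀(2.614e+09) = 94.17 dB.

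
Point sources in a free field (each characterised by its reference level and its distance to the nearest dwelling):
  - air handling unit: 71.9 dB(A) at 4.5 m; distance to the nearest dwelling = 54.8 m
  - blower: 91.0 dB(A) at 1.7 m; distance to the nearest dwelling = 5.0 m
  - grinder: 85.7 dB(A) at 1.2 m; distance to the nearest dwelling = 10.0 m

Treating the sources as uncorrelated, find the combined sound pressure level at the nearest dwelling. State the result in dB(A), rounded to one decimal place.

Apply inverse-square spreading to bring every level to the receiver, then sum 10^(L/10).
air handling unit: 71.9 − 20·log₁₀(54.8/4.5) = 71.9 − 21.71 = 50.19 dB(A).
blower: 91.0 − 20·log₁₀(5.0/1.7) = 91.0 − 9.37 = 81.63 dB(A).
grinder: 85.7 − 20·log₁₀(10.0/1.2) = 85.7 − 18.42 = 67.28 dB(A).
Σ 10^(L/10) = 1.510e+08 → L_total = 10·log₁₀(1.510e+08) = 81.79 dB(A).

81.8 dB(A)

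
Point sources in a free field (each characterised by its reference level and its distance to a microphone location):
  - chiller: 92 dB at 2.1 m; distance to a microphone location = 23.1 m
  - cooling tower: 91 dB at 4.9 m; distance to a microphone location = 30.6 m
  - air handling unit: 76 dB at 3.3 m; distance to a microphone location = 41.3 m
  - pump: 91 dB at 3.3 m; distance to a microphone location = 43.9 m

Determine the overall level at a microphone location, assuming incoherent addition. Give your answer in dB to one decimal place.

Propagate each source to the receiver with L = L_ref − 20·log₁₀(r/r_ref), then add intensities.
chiller: 92 − 20·log₁₀(23.1/2.1) = 92 − 20.83 = 71.17 dB.
cooling tower: 91 − 20·log₁₀(30.6/4.9) = 91 − 15.91 = 75.09 dB.
air handling unit: 76 − 20·log₁₀(41.3/3.3) = 76 − 21.95 = 54.05 dB.
pump: 91 − 20·log₁₀(43.9/3.3) = 91 − 22.48 = 68.52 dB.
Σ 10^(L/10) = 5.275e+07 → L_total = 10·log₁₀(5.275e+07) = 77.22 dB.

77.2 dB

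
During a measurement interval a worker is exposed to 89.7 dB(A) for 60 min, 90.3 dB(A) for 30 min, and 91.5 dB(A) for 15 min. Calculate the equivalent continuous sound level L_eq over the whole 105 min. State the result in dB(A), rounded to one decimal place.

90.2 dB(A)

Weight each interval's intensity by its duration and average over T = 105 min:
Σ tᵢ·10^(Lᵢ/10) = 60·10^(89.7/10) + 30·10^(90.3/10) + 15·10^(91.5/10) = 1.093e+11.
L_eq = 10·log₁₀(1.093e+11/105) = 90.18 dB(A).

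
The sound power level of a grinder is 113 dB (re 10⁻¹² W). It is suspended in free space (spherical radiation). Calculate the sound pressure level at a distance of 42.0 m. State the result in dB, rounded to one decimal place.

Free-field spherical radiation: L_p = L_w − 10·log₁₀(4π·r²), r = 42.0 m.
4π·r² = 2.217e+04 m², 10·log₁₀ of that is 43.457 dB.
L_p = 113 − 43.457 = 69.54 dB.

69.5 dB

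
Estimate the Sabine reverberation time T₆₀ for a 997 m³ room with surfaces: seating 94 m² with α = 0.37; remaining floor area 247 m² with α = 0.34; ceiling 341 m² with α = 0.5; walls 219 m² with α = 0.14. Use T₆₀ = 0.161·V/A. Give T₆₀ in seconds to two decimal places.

0.50 s

A = Σ Sᵢαᵢ = 94·0.37 + 247·0.34 + 341·0.5 + 219·0.14 = 319.92 m².
T₆₀ = 0.161·V/A = 0.161·997/319.92 = 0.502 s.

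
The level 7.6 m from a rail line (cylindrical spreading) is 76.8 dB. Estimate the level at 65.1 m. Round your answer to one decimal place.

For a line source, L₂ = L₁ − 10·log₁₀(r₂/r₁).
L₂ = 76.8 − 10·log₁₀(65.1/7.6) = 76.8 − 9.328 = 67.47 dB.

67.5 dB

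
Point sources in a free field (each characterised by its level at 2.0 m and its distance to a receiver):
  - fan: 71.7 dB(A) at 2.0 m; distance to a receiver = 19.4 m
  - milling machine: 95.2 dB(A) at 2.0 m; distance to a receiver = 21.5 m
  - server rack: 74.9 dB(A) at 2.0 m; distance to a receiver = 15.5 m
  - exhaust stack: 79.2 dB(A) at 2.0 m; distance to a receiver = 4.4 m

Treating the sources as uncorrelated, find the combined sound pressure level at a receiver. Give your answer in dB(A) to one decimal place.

76.7 dB(A)

Propagate each source to the receiver with L = L_ref − 20·log₁₀(r/r_ref), then add intensities.
fan: 71.7 − 20·log₁₀(19.4/2.0) = 71.7 − 19.74 = 51.96 dB(A).
milling machine: 95.2 − 20·log₁₀(21.5/2.0) = 95.2 − 20.63 = 74.57 dB(A).
server rack: 74.9 − 20·log₁₀(15.5/2.0) = 74.9 − 17.79 = 57.11 dB(A).
exhaust stack: 79.2 − 20·log₁₀(4.4/2.0) = 79.2 − 6.85 = 72.35 dB(A).
Σ 10^(L/10) = 4.651e+07 → L_total = 10·log₁₀(4.651e+07) = 76.68 dB(A).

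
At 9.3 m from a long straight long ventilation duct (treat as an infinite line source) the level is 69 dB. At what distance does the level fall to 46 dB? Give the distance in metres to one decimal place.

1855.6 m

For a line source L₁ − L₂ = 10·log₁₀(r₂/r₁), so r₂ = r₁·10^((L₁−L₂)/10).
r₂ = 9.3·10^((69−46)/10) = 9.3·10^(23.0/10) = 1855.59 m.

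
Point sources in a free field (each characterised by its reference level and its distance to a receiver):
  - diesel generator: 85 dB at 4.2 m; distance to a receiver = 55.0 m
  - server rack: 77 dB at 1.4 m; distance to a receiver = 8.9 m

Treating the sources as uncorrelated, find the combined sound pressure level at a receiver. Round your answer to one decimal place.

64.9 dB

Propagate each source to the receiver with L = L_ref − 20·log₁₀(r/r_ref), then add intensities.
diesel generator: 85 − 20·log₁₀(55.0/4.2) = 85 − 22.34 = 62.66 dB.
server rack: 77 − 20·log₁₀(8.9/1.4) = 77 − 16.07 = 60.93 dB.
Σ 10^(L/10) = 3.084e+06 → L_total = 10·log₁₀(3.084e+06) = 64.89 dB.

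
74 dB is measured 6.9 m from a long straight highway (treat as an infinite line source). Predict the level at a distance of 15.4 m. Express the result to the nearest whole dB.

For a line source, L₂ = L₁ − 10·log₁₀(r₂/r₁).
L₂ = 74 − 10·log₁₀(15.4/6.9) = 74 − 3.487 = 70.51 dB.

71 dB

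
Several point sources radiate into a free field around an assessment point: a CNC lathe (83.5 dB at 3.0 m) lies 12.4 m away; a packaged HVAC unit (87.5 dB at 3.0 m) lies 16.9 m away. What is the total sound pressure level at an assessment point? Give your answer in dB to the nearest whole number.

Propagate each source to the receiver with L = L_ref − 20·log₁₀(r/r_ref), then add intensities.
CNC lathe: 83.5 − 20·log₁₀(12.4/3.0) = 83.5 − 12.33 = 71.17 dB.
packaged HVAC unit: 87.5 − 20·log₁₀(16.9/3.0) = 87.5 − 15.02 = 72.48 dB.
Σ 10^(L/10) = 3.082e+07 → L_total = 10·log₁₀(3.082e+07) = 74.89 dB.

75 dB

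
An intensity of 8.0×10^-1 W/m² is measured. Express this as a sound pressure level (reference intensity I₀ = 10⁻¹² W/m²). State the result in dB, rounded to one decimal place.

119.0 dB

L = 10·log₁₀(I/I₀) = 10·log₁₀(8.0×10^-1/10⁻¹²) = 10·log₁₀(8.0×10^11).
L = 10·(0.9031 + 11) = 119.03 dB.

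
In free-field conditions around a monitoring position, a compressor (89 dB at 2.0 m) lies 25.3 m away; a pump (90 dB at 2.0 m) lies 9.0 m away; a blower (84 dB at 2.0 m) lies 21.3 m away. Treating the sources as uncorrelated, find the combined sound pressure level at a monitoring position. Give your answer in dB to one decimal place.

Propagate each source to the receiver with L = L_ref − 20·log₁₀(r/r_ref), then add intensities.
compressor: 89 − 20·log₁₀(25.3/2.0) = 89 − 22.04 = 66.96 dB.
pump: 90 − 20·log₁₀(9.0/2.0) = 90 − 13.06 = 76.94 dB.
blower: 84 − 20·log₁₀(21.3/2.0) = 84 − 20.55 = 63.45 dB.
Σ 10^(L/10) = 5.656e+07 → L_total = 10·log₁₀(5.656e+07) = 77.53 dB.

77.5 dB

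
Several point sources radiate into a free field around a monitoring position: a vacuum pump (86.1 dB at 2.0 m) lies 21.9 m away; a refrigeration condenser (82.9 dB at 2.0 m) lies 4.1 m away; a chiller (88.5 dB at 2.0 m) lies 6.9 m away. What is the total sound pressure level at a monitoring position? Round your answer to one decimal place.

80.4 dB

Propagate each source to the receiver with L = L_ref − 20·log₁₀(r/r_ref), then add intensities.
vacuum pump: 86.1 − 20·log₁₀(21.9/2.0) = 86.1 − 20.79 = 65.31 dB.
refrigeration condenser: 82.9 − 20·log₁₀(4.1/2.0) = 82.9 − 6.24 = 76.66 dB.
chiller: 88.5 − 20·log₁₀(6.9/2.0) = 88.5 − 10.76 = 77.74 dB.
Σ 10^(L/10) = 1.093e+08 → L_total = 10·log₁₀(1.093e+08) = 80.39 dB.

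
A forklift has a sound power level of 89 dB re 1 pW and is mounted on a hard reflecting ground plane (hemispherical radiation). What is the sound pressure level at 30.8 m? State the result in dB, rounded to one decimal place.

51.2 dB

Free-field hemispherical radiation: L_p = L_w − 10·log₁₀(2π·r²), r = 30.8 m.
2π·r² = 5960 m², 10·log₁₀ of that is 37.753 dB.
L_p = 89 − 37.753 = 51.25 dB.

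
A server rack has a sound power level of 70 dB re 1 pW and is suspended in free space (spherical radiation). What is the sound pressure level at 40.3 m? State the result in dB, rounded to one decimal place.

26.9 dB

L_p = L_w − 10·log₁₀(4π·r²) with r = 40.3 m.
4π·r² = 2.041e+04 m², 10·log₁₀ of that is 43.098 dB.
L_p = 70 − 43.098 = 26.90 dB.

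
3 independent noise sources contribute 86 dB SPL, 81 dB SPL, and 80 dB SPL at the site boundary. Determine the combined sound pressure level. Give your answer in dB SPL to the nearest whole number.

For uncorrelated sources the intensities add, so convert each level to linear form, sum, and take 10·log₁₀ of the total.
Σ 10^(L/10) = 10^(86/10) + 10^(81/10) + 10^(80/10) = 6.240e+08.
L_total = 10·log₁₀(6.240e+08) = 87.95 dB SPL.

88 dB SPL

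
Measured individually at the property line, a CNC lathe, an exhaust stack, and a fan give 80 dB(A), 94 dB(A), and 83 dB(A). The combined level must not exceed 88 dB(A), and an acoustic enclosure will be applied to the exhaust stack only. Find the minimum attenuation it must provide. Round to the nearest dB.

Fixed contribution from the other sources: Σ 10^(L/10) = 10^(80/10) + 10^(83/10) = 2.995e+08 (84.76 dB(A)).
The limit corresponds to 10^(88/10) = 6.310e+08; subtracting the fixed part leaves 3.314e+08 for the exhaust stack, i.e. 85.20 dB(A).
So the exhaust stack must be reduced from 94 to 85.20 dB(A): IL = 8.80 dB.

9 dB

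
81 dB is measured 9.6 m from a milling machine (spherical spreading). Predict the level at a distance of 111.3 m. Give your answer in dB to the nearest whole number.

Spherical spreading from a point source gives a 20·log₁₀(r₂/r₁) drop.
L₂ = 81 − 20·log₁₀(111.3/9.6) = 81 − 21.284 = 59.72 dB.

60 dB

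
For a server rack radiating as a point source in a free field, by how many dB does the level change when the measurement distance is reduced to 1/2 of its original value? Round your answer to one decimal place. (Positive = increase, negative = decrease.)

With spherical spreading the level changes by −20·log₁₀(r₂/r₁).
ΔL = −20·log₁₀(0.5) = +6.02 dB.

+6.0 dB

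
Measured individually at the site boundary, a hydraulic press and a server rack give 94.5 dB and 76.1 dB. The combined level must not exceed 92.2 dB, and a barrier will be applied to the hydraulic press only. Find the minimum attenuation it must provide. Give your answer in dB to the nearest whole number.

The untreated sources together contribute 10^(76.1/10) = 4.074e+07, i.e. 76.10 dB.
To meet 92.2 dB overall, the treated hydraulic press may contribute at most 10^(92.2/10) − 4.074e+07 = 1.619e+09, i.e. 92.09 dB.
So the hydraulic press must be reduced from 94.5 to 92.09 dB: IL = 2.41 dB.

2 dB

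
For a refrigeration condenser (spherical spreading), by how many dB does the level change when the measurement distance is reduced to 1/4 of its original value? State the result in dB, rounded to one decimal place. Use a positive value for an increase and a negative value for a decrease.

A point source loses 6 dB per doubling of distance; generally ΔL = −20·log₁₀(r₂/r₁).
ΔL = −20·log₁₀(0.25) = +12.04 dB.

+12.0 dB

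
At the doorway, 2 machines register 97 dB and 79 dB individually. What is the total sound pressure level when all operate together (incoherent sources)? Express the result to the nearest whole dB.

For uncorrelated sources the intensities add, so convert each level to linear form, sum, and take 10·log₁₀ of the total.
Σ 10^(L/10) = 10^(97/10) + 10^(79/10) = 5.091e+09.
L_total = 10·log₁₀(5.091e+09) = 97.07 dB.

97 dB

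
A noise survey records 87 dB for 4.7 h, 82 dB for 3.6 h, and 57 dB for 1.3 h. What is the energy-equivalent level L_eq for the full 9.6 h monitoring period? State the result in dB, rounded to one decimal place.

The energy average is taken in the linear domain: L_eq = 10·log₁₀[(Σ tᵢ·10^(Lᵢ/10))/T], T = 9.6 h.
Σ tᵢ·10^(Lᵢ/10) = 4.7·10^(87/10) + 3.6·10^(82/10) + 1.3·10^(57/10) = 2.927e+09.
L_eq = 10·log₁₀(2.927e+09/9.6) = 84.84 dB.

84.8 dB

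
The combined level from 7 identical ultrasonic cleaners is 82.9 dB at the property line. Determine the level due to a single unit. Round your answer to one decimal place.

For N identical incoherent sources L_total = L₁ + 10·log₁₀ N, so L₁ = 82.9 − 10·log₁₀(7) = 82.9 − 8.451.

74.4 dB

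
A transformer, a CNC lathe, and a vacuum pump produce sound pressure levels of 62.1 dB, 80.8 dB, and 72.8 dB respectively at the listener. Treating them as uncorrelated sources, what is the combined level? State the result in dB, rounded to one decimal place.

For uncorrelated sources the intensities add, so convert each level to linear form, sum, and take 10·log₁₀ of the total.
Σ 10^(L/10) = 10^(62.1/10) + 10^(80.8/10) + 10^(72.8/10) = 1.409e+08.
L_total = 10·log₁₀(1.409e+08) = 81.49 dB.

81.5 dB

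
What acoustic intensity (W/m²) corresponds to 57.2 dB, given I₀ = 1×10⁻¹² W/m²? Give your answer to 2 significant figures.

L = 10·log₁₀(I/I₀) ⇒ I = I₀·10^(L/10) = 10⁻¹² × 10^5.72.

5.2e-07 W/m²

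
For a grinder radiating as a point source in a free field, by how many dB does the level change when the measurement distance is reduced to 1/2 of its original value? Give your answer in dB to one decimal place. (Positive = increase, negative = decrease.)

With spherical spreading the level changes by −20·log₁₀(r₂/r₁).
ΔL = −20·log₁₀(0.5) = +6.02 dB.

+6.0 dB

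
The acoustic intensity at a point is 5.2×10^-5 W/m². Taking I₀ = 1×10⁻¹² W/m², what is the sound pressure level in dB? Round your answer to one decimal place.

77.2 dB

Dividing by I₀ shifts the exponent by 12: I/I₀ = 5.2×10^7.
L = 10·(0.7160 + 7) = 77.16 dB.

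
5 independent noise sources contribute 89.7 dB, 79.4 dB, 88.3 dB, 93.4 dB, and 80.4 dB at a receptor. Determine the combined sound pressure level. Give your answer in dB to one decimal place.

96.0 dB

For uncorrelated sources the intensities add, so convert each level to linear form, sum, and take 10·log₁₀ of the total.
Σ 10^(L/10) = 10^(89.7/10) + 10^(79.4/10) + 10^(88.3/10) + 10^(93.4/10) + 10^(80.4/10) = 3.994e+09.
L_total = 10·log₁₀(3.994e+09) = 96.01 dB.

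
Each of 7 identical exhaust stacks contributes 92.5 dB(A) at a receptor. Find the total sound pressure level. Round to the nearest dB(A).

101 dB(A)

L_total = L₁ + 10·log₁₀ N for N identical incoherent sources.
L_total = 92.5 + 10·log₁₀(7) = 92.5 + 8.451 = 100.95 dB(A).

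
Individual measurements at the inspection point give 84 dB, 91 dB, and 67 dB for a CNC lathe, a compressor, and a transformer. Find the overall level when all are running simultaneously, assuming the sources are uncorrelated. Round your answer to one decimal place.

For uncorrelated sources the intensities add, so convert each level to linear form, sum, and take 10·log₁₀ of the total.
Σ 10^(L/10) = 10^(84/10) + 10^(91/10) + 10^(67/10) = 1.515e+09.
L_total = 10·log₁₀(1.515e+09) = 91.80 dB.

91.8 dB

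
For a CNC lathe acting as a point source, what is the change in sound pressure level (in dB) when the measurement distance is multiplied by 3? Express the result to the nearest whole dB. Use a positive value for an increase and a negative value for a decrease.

-10 dB

Point-source spreading: ΔL = −20·log₁₀(r₂/r₁).
ΔL = −20·log₁₀(3) = -9.54 dB.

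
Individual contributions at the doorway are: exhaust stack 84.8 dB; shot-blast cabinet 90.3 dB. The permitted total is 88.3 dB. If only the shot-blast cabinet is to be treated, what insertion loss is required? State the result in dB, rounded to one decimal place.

Fixed contribution from the other source: Σ 10^(L/10) = 10^(84.8/10) = 3.020e+08 (84.80 dB).
The limit corresponds to 10^(88.3/10) = 6.761e+08; subtracting the fixed part leaves 3.741e+08 for the shot-blast cabinet, i.e. 85.73 dB.
So the shot-blast cabinet must be reduced from 90.3 to 85.73 dB: IL = 4.57 dB.

4.6 dB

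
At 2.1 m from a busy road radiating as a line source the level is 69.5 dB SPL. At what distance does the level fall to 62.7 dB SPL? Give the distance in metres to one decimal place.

For a line source L₁ − L₂ = 10·log₁₀(r₂/r₁), so r₂ = r₁·10^((L₁−L₂)/10).
r₂ = 2.1·10^((69.5−62.7)/10) = 2.1·10^(6.8/10) = 10.05 m.

10.1 m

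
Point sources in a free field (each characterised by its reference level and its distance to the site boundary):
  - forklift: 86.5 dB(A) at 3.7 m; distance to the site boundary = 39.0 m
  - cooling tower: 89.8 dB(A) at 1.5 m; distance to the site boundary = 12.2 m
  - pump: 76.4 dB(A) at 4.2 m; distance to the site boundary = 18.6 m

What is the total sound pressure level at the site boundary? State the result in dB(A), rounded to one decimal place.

73.2 dB(A)

First find each source's level at the receiver (point-source: −20·log₁₀(r/r_ref)), then combine on an intensity basis.
forklift: 86.5 − 20·log₁₀(39.0/3.7) = 86.5 − 20.46 = 66.04 dB(A).
cooling tower: 89.8 − 20·log₁₀(12.2/1.5) = 89.8 − 18.21 = 71.59 dB(A).
pump: 76.4 − 20·log₁₀(18.6/4.2) = 76.4 − 12.93 = 63.47 dB(A).
Σ 10^(L/10) = 2.068e+07 → L_total = 10·log₁₀(2.068e+07) = 73.16 dB(A).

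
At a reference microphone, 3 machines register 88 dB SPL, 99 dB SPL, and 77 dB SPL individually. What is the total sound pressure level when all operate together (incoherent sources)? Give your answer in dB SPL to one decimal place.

99.4 dB SPL

Incoherent sources combine by intensity addition: L_total = 10·log₁₀(Σ 10^(L_i/10)).
Σ 10^(L/10) = 10^(88/10) + 10^(99/10) + 10^(77/10) = 8.624e+09.
L_total = 10·log₁₀(8.624e+09) = 99.36 dB SPL.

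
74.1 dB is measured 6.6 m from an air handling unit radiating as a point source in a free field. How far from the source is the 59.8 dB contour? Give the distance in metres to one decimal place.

34.2 m

The 14.3 dB drop corresponds to a distance ratio of 10^(14.3/20) for a point source.
r₂ = 6.6·10^((74.1−59.8)/20) = 6.6·10^(14.3/20) = 34.24 m.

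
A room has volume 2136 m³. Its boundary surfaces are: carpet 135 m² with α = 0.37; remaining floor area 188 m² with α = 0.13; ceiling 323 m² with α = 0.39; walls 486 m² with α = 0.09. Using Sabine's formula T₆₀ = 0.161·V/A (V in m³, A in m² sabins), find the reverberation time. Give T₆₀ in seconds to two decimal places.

1.41 s

A = Σ Sᵢαᵢ = 135·0.37 + 188·0.13 + 323·0.39 + 486·0.09 = 244.10 m².
T₆₀ = 0.161·V/A = 0.161·2136/244.10 = 1.409 s.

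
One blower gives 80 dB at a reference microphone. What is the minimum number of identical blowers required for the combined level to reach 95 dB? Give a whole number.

32

Need L₁ + 10·log₁₀ N ≥ 95, i.e. log₁₀ N ≥ 1.50.
N ≥ 10^(15.0/10) = 31.623, so N = 32.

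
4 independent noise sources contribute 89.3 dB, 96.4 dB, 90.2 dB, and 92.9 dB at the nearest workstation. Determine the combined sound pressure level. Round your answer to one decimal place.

99.1 dB

Incoherent sources combine by intensity addition: L_total = 10·log₁₀(Σ 10^(L_i/10)).
Σ 10^(L/10) = 10^(89.3/10) + 10^(96.4/10) + 10^(90.2/10) + 10^(92.9/10) = 8.213e+09.
L_total = 10·log₁₀(8.213e+09) = 99.15 dB.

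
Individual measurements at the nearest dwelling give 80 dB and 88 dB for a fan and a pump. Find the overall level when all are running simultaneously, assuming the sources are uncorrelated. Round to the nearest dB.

89 dB

Incoherent sources combine by intensity addition: L_total = 10·log₁₀(Σ 10^(L_i/10)).
Σ 10^(L/10) = 10^(80/10) + 10^(88/10) = 7.310e+08.
L_total = 10·log₁₀(7.310e+08) = 88.64 dB.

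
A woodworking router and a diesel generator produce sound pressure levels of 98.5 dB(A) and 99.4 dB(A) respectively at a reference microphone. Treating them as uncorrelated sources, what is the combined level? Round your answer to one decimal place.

102.0 dB(A)

Incoherent sources combine by intensity addition: L_total = 10·log₁₀(Σ 10^(L_i/10)).
Σ 10^(L/10) = 10^(98.5/10) + 10^(99.4/10) = 1.579e+10.
L_total = 10·log₁₀(1.579e+10) = 101.98 dB(A).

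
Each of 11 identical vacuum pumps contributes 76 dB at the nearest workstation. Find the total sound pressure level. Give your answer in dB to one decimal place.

L_total = L₁ + 10·log₁₀ N for N identical incoherent sources.
L_total = 76 + 10·log₁₀(11) = 76 + 10.414 = 86.41 dB.

86.4 dB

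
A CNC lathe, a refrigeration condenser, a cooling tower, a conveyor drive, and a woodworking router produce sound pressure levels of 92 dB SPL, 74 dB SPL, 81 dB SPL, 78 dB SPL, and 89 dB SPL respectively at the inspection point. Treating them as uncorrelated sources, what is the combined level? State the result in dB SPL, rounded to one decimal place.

94.1 dB SPL

Incoherent sources combine by intensity addition: L_total = 10·log₁₀(Σ 10^(L_i/10)).
Σ 10^(L/10) = 10^(92/10) + 10^(74/10) + 10^(81/10) + 10^(78/10) + 10^(89/10) = 2.593e+09.
L_total = 10·log₁₀(2.593e+09) = 94.14 dB SPL.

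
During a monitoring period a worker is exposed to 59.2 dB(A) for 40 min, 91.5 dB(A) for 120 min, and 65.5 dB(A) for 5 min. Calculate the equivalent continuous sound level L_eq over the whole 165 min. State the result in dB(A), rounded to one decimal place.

The energy average is taken in the linear domain: L_eq = 10·log₁₀[(Σ tᵢ·10^(Lᵢ/10))/T], T = 165 min.
Σ tᵢ·10^(Lᵢ/10) = 40·10^(59.2/10) + 120·10^(91.5/10) + 5·10^(65.5/10) = 1.696e+11.
L_eq = 10·log₁₀(1.696e+11/165) = 90.12 dB(A).

90.1 dB(A)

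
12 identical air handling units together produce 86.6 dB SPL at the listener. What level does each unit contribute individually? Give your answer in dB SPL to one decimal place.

Dividing the total intensity by 12 lowers the level by 10·log₁₀ 12 = 10.792 dB: L₁ = 86.6 − 10.792.

75.8 dB SPL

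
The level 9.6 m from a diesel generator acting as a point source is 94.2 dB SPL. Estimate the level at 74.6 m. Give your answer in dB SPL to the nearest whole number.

76 dB SPL

Point-source attenuation: ΔL = 20·log₁₀(r₂/r₁) = 20·log₁₀(74.6/9.6) = 17.809 dB.
L₂ = 94.2 − 20·log₁₀(74.6/9.6) = 94.2 − 17.809 = 76.39 dB SPL.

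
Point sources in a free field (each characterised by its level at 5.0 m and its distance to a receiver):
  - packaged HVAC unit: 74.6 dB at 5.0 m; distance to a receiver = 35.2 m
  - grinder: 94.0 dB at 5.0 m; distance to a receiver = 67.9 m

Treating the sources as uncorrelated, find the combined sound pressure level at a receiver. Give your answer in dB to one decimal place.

First find each source's level at the receiver (point-source: −20·log₁₀(r/r_ref)), then combine on an intensity basis.
packaged HVAC unit: 74.6 − 20·log₁₀(35.2/5.0) = 74.6 − 16.95 = 57.65 dB.
grinder: 94.0 − 20·log₁₀(67.9/5.0) = 94.0 − 22.66 = 71.34 dB.
Σ 10^(L/10) = 1.420e+07 → L_total = 10·log₁₀(1.420e+07) = 71.52 dB.

71.5 dB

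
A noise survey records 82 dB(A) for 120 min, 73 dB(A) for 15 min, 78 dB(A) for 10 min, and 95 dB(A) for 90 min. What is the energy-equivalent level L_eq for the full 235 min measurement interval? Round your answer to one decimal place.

Weight each interval's intensity by its duration and average over T = 235 min:
Σ tᵢ·10^(Lᵢ/10) = 120·10^(82/10) + 15·10^(73/10) + 10·10^(78/10) + 90·10^(95/10) = 3.046e+11.
L_eq = 10·log₁₀(3.046e+11/235) = 91.13 dB(A).

91.1 dB(A)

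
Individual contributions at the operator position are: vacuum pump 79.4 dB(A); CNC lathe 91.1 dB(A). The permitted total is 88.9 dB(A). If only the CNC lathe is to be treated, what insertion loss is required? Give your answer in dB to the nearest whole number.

3 dB

The untreated sources together contribute 10^(79.4/10) = 8.710e+07, i.e. 79.40 dB(A).
To meet 88.9 dB(A) overall, the treated CNC lathe may contribute at most 10^(88.9/10) − 8.710e+07 = 6.892e+08, i.e. 88.38 dB(A).
So the CNC lathe must be reduced from 91.1 to 88.38 dB(A): IL = 2.72 dB.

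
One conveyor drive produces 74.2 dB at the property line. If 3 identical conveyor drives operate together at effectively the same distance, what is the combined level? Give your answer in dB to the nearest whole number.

With 3 equal, uncorrelated contributions the intensity is 3× that of one unit, giving a rise of 10·log₁₀ 3.
L_total = 74.2 + 10·log₁₀(3) = 74.2 + 4.771 = 78.97 dB.

79 dB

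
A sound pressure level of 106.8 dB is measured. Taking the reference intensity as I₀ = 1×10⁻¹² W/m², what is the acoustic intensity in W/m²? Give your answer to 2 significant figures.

I = I₀·10^(L/10) = 10⁻¹² × 10^(106.8/10) = 10^(-1.320).

0.048 W/m²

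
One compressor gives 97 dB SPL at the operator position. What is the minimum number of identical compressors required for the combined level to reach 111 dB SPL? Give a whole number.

26

N identical sources give L₁ + 10·log₁₀ N, so require 10·log₁₀ N ≥ 111 − 97 = 14.0 dB.
N ≥ 10^(14.0/10) = 25.119, so N = 26.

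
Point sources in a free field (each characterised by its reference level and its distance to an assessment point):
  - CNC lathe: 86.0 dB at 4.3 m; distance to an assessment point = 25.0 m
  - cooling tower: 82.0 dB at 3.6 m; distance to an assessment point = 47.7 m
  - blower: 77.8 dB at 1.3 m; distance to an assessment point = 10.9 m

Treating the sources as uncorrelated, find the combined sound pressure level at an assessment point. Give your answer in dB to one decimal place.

71.3 dB

Propagate each source to the receiver with L = L_ref − 20·log₁₀(r/r_ref), then add intensities.
CNC lathe: 86.0 − 20·log₁₀(25.0/4.3) = 86.0 − 15.29 = 70.71 dB.
cooling tower: 82.0 − 20·log₁₀(47.7/3.6) = 82.0 − 22.44 = 59.56 dB.
blower: 77.8 − 20·log₁₀(10.9/1.3) = 77.8 − 18.47 = 59.33 dB.
Σ 10^(L/10) = 1.354e+07 → L_total = 10·log₁₀(1.354e+07) = 71.32 dB.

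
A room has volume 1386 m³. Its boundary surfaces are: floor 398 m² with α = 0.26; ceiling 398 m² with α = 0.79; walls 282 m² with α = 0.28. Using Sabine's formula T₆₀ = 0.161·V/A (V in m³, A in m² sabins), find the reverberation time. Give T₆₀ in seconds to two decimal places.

0.45 s

Total absorption A = 398·0.26 + 398·0.79 + 282·0.28 = 496.86 m² sabins.
T₆₀ = 0.161 × 1386 / 496.86 = 0.449 s.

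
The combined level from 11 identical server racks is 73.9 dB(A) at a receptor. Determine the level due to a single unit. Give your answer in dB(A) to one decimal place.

11 equal contributions raise the level by 10·log₁₀ 11 = 10.414 dB, so each unit alone gives 73.9 − 10.414.

63.5 dB(A)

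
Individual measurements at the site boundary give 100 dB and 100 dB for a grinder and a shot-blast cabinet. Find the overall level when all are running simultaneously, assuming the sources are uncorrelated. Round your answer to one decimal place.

103.0 dB

Incoherent sources combine by intensity addition: L_total = 10·log₁₀(Σ 10^(L_i/10)).
Σ 10^(L/10) = 10^(100/10) + 10^(100/10) = 2.000e+10.
L_total = 10·log₁₀(2.000e+10) = 103.01 dB.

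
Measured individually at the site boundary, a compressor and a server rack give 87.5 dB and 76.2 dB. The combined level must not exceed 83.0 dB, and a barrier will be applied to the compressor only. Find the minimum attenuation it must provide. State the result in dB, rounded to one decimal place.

The untreated sources together contribute 10^(76.2/10) = 4.169e+07, i.e. 76.20 dB.
The limit corresponds to 10^(83.0/10) = 1.995e+08; subtracting the fixed part leaves 1.578e+08 for the compressor, i.e. 81.98 dB.
So the compressor must be reduced from 87.5 to 81.98 dB: IL = 5.52 dB.

5.5 dB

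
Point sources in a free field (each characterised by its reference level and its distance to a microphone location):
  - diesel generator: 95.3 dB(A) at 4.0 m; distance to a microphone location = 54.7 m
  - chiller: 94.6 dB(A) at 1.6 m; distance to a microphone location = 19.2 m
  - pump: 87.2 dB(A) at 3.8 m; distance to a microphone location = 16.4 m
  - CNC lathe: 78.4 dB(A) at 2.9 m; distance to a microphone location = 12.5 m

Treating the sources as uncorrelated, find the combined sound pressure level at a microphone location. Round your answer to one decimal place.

78.5 dB(A)

First find each source's level at the receiver (point-source: −20·log₁₀(r/r_ref)), then combine on an intensity basis.
diesel generator: 95.3 − 20·log₁₀(54.7/4.0) = 95.3 − 22.72 = 72.58 dB(A).
chiller: 94.6 − 20·log₁₀(19.2/1.6) = 94.6 − 21.58 = 73.02 dB(A).
pump: 87.2 − 20·log₁₀(16.4/3.8) = 87.2 − 12.70 = 74.50 dB(A).
CNC lathe: 78.4 − 20·log₁₀(12.5/2.9) = 78.4 − 12.69 = 65.71 dB(A).
Σ 10^(L/10) = 7.005e+07 → L_total = 10·log₁₀(7.005e+07) = 78.45 dB(A).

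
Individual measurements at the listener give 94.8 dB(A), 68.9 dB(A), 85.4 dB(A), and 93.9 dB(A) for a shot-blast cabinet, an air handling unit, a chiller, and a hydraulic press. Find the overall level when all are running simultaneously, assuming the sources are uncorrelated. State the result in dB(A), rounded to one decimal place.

Incoherent sources combine by intensity addition: L_total = 10·log₁₀(Σ 10^(L_i/10)).
Σ 10^(L/10) = 10^(94.8/10) + 10^(68.9/10) + 10^(85.4/10) + 10^(93.9/10) = 5.829e+09.
L_total = 10·log₁₀(5.829e+09) = 97.66 dB(A).

97.7 dB(A)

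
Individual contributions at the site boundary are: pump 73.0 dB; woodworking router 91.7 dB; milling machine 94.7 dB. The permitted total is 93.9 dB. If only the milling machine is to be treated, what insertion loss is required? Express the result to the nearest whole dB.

5 dB

Everything except the milling machine sums to 10^(73.0/10) + 10^(91.7/10) = 1.499e+09 in linear terms, 91.76 dB.
To meet 93.9 dB overall, the treated milling machine may contribute at most 10^(93.9/10) − 1.499e+09 = 9.556e+08, i.e. 89.80 dB.
So the milling machine must be reduced from 94.7 to 89.80 dB: IL = 4.90 dB.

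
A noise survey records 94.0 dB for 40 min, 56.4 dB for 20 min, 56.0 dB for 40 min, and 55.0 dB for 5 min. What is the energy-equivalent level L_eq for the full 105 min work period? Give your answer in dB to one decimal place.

89.8 dB

The energy average is taken in the linear domain: L_eq = 10·log₁₀[(Σ tᵢ·10^(Lᵢ/10))/T], T = 105 min.
Σ tᵢ·10^(Lᵢ/10) = 40·10^(94.0/10) + 20·10^(56.4/10) + 40·10^(56.0/10) + 5·10^(55.0/10) = 1.005e+11.
L_eq = 10·log₁₀(1.005e+11/105) = 89.81 dB.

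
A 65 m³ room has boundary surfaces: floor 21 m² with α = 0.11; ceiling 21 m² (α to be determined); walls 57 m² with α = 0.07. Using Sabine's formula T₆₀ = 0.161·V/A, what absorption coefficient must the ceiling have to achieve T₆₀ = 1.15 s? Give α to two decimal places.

0.13

A = 0.161·V/T₆₀ = 0.161·65/1.15 = 9.10 m² sabins.
Absorption from the other surfaces = 21·0.11 + 57·0.07 = 6.30 m², so the ceiling must supply 2.80 m² over 21 m².
α = 2.80/21 = 0.133.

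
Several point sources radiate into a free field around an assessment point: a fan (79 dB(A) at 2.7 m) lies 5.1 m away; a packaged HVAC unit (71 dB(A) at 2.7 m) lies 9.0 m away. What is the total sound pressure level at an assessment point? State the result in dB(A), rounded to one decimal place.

Apply inverse-square spreading to bring every level to the receiver, then sum 10^(L/10).
fan: 79 − 20·log₁₀(5.1/2.7) = 79 − 5.52 = 73.48 dB(A).
packaged HVAC unit: 71 − 20·log₁₀(9.0/2.7) = 71 − 10.46 = 60.54 dB(A).
Σ 10^(L/10) = 2.340e+07 → L_total = 10·log₁₀(2.340e+07) = 73.69 dB(A).

73.7 dB(A)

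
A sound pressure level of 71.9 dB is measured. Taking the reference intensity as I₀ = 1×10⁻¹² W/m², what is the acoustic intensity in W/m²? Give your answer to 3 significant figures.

I/I₀ = 10^(71.9/10) = 1.549e+07, so I = 1.549e+07 × 10⁻¹² W/m².

1.55e-05 W/m²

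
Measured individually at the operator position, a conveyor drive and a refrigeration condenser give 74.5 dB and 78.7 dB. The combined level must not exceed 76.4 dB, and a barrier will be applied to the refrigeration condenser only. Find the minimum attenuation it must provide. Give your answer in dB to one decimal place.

Fixed contribution from the other source: Σ 10^(L/10) = 10^(74.5/10) = 2.818e+07 (74.50 dB).
To meet 76.4 dB overall, the treated refrigeration condenser may contribute at most 10^(76.4/10) − 2.818e+07 = 1.547e+07, i.e. 71.89 dB.
So the refrigeration condenser must be reduced from 78.7 to 71.89 dB: IL = 6.81 dB.

6.8 dB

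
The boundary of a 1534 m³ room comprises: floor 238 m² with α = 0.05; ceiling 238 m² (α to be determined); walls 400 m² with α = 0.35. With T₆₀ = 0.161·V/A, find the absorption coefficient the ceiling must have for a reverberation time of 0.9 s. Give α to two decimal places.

0.51

From T₆₀ = 0.161·V/A, the target T₆₀ = 0.9 s needs A = 0.161·1534/0.9 = 274.42 m².
Absorption from the other surfaces = 238·0.05 + 400·0.35 = 151.90 m², so the ceiling must supply 122.52 m² over 238 m².
α = 122.52/238 = 0.515.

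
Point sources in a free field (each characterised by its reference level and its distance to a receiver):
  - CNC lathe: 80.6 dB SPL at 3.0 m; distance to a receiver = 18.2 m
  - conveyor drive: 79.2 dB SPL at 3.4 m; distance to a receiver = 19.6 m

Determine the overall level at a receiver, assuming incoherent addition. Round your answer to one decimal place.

Apply inverse-square spreading to bring every level to the receiver, then sum 10^(L/10).
CNC lathe: 80.6 − 20·log₁₀(18.2/3.0) = 80.6 − 15.66 = 64.94 dB SPL.
conveyor drive: 79.2 − 20·log₁₀(19.6/3.4) = 79.2 − 15.22 = 63.98 dB SPL.
Σ 10^(L/10) = 5.623e+06 → L_total = 10·log₁₀(5.623e+06) = 67.50 dB SPL.

67.5 dB SPL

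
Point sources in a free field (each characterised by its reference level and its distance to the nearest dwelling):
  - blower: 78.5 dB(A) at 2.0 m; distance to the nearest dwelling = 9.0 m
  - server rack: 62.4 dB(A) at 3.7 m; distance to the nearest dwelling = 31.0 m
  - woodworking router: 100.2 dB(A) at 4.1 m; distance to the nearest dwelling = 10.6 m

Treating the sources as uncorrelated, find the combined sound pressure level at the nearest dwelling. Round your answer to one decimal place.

92.0 dB(A)

First find each source's level at the receiver (point-source: −20·log₁₀(r/r_ref)), then combine on an intensity basis.
blower: 78.5 − 20·log₁₀(9.0/2.0) = 78.5 − 13.06 = 65.44 dB(A).
server rack: 62.4 − 20·log₁₀(31.0/3.7) = 62.4 − 18.46 = 43.94 dB(A).
woodworking router: 100.2 − 20·log₁₀(10.6/4.1) = 100.2 − 8.25 = 91.95 dB(A).
Σ 10^(L/10) = 1.570e+09 → L_total = 10·log₁₀(1.570e+09) = 91.96 dB(A).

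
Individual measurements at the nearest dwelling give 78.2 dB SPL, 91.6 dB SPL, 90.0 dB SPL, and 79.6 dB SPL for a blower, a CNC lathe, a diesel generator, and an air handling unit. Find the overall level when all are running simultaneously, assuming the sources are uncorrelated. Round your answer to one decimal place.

Incoherent sources combine by intensity addition: L_total = 10·log₁₀(Σ 10^(L_i/10)).
Σ 10^(L/10) = 10^(78.2/10) + 10^(91.6/10) + 10^(90.0/10) + 10^(79.6/10) = 2.603e+09.
L_total = 10·log₁₀(2.603e+09) = 94.15 dB SPL.

94.2 dB SPL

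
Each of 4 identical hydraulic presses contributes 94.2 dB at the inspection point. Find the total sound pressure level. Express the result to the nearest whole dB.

N identical incoherent sources raise the level by 10·log₁₀ N.
L_total = 94.2 + 10·log₁₀(4) = 94.2 + 6.021 = 100.22 dB.

100 dB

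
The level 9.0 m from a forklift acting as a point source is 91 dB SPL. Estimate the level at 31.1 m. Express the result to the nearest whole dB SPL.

For a point source, L₂ = L₁ − 20·log₁₀(r₂/r₁).
L₂ = 91 − 20·log₁₀(31.1/9.0) = 91 − 10.770 = 80.23 dB SPL.

80 dB SPL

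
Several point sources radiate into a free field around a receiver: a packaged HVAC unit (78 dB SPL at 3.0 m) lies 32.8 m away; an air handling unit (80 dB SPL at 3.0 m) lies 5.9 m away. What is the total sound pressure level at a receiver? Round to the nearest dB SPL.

First find each source's level at the receiver (point-source: −20·log₁₀(r/r_ref)), then combine on an intensity basis.
packaged HVAC unit: 78 − 20·log₁₀(32.8/3.0) = 78 − 20.78 = 57.22 dB SPL.
air handling unit: 80 − 20·log₁₀(5.9/3.0) = 80 − 5.87 = 74.13 dB SPL.
Σ 10^(L/10) = 2.638e+07 → L_total = 10·log₁₀(2.638e+07) = 74.21 dB SPL.

74 dB SPL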